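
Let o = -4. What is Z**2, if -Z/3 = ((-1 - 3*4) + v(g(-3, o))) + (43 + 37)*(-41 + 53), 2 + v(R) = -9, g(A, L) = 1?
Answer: 7884864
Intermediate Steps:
v(R) = -11 (v(R) = -2 - 9 = -11)
Z = -2808 (Z = -3*(((-1 - 3*4) - 11) + (43 + 37)*(-41 + 53)) = -3*(((-1 - 12) - 11) + 80*12) = -3*((-13 - 11) + 960) = -3*(-24 + 960) = -3*936 = -2808)
Z**2 = (-2808)**2 = 7884864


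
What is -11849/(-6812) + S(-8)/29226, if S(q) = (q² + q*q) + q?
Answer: 57852719/33181252 ≈ 1.7435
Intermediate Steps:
S(q) = q + 2*q² (S(q) = (q² + q²) + q = 2*q² + q = q + 2*q²)
-11849/(-6812) + S(-8)/29226 = -11849/(-6812) - 8*(1 + 2*(-8))/29226 = -11849*(-1/6812) - 8*(1 - 16)*(1/29226) = 11849/6812 - 8*(-15)*(1/29226) = 11849/6812 + 120*(1/29226) = 11849/6812 + 20/4871 = 57852719/33181252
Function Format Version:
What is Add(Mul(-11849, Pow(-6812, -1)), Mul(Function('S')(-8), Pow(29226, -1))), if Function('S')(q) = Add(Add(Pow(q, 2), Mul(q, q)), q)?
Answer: Rational(57852719, 33181252) ≈ 1.7435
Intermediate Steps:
Function('S')(q) = Add(q, Mul(2, Pow(q, 2))) (Function('S')(q) = Add(Add(Pow(q, 2), Pow(q, 2)), q) = Add(Mul(2, Pow(q, 2)), q) = Add(q, Mul(2, Pow(q, 2))))
Add(Mul(-11849, Pow(-6812, -1)), Mul(Function('S')(-8), Pow(29226, -1))) = Add(Mul(-11849, Pow(-6812, -1)), Mul(Mul(-8, Add(1, Mul(2, -8))), Pow(29226, -1))) = Add(Mul(-11849, Rational(-1, 6812)), Mul(Mul(-8, Add(1, -16)), Rational(1, 29226))) = Add(Rational(11849, 6812), Mul(Mul(-8, -15), Rational(1, 29226))) = Add(Rational(11849, 6812), Mul(120, Rational(1, 29226))) = Add(Rational(11849, 6812), Rational(20, 4871)) = Rational(57852719, 33181252)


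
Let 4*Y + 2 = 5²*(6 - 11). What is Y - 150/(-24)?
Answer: -51/2 ≈ -25.500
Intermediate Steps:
Y = -127/4 (Y = -½ + (5²*(6 - 11))/4 = -½ + (25*(-5))/4 = -½ + (¼)*(-125) = -½ - 125/4 = -127/4 ≈ -31.750)
Y - 150/(-24) = -127/4 - 150/(-24) = -127/4 - 150*(-1)/24 = -127/4 - 1*(-25/4) = -127/4 + 25/4 = -51/2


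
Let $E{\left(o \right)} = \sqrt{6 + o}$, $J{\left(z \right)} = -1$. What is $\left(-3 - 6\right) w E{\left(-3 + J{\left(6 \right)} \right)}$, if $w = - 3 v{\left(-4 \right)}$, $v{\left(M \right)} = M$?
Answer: $- 108 \sqrt{2} \approx -152.74$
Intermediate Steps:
$w = 12$ ($w = \left(-3\right) \left(-4\right) = 12$)
$\left(-3 - 6\right) w E{\left(-3 + J{\left(6 \right)} \right)} = \left(-3 - 6\right) 12 \sqrt{6 - 4} = - 9 \cdot 12 \sqrt{2} = - 108 \sqrt{2}$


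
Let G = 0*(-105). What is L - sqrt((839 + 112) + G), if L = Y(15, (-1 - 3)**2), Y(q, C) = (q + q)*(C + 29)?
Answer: 1350 - sqrt(951) ≈ 1319.2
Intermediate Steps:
G = 0
Y(q, C) = 2*q*(29 + C) (Y(q, C) = (2*q)*(29 + C) = 2*q*(29 + C))
L = 1350 (L = 2*15*(29 + (-1 - 3)**2) = 2*15*(29 + (-4)**2) = 2*15*(29 + 16) = 2*15*45 = 1350)
L - sqrt((839 + 112) + G) = 1350 - sqrt((839 + 112) + 0) = 1350 - sqrt(951 + 0) = 1350 - sqrt(951)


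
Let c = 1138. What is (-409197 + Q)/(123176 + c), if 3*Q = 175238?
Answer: -1052353/372942 ≈ -2.8218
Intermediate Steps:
Q = 175238/3 (Q = (⅓)*175238 = 175238/3 ≈ 58413.)
(-409197 + Q)/(123176 + c) = (-409197 + 175238/3)/(123176 + 1138) = -1052353/3/124314 = -1052353/3*1/124314 = -1052353/372942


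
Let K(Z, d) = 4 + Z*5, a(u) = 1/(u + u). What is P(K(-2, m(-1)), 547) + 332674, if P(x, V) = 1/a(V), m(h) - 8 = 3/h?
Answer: 333768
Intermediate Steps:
a(u) = 1/(2*u)
m(h) = 8 + 3/h
K(Z, d) = 4 + 5*Z
P(x, V) = 2*V (P(x, V) = 1/(1/(2*V)) = 2*V)
P(K(-2, m(-1)), 547) + 332674 = 2*547 + 332674 = 1094 + 332674 = 333768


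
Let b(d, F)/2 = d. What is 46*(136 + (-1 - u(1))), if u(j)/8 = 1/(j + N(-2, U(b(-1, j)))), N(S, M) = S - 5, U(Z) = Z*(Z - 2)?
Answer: 18814/3 ≈ 6271.3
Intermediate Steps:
b(d, F) = 2*d
U(Z) = Z*(-2 + Z)
N(S, M) = -5 + S
u(j) = 8/(-7 + j) (u(j) = 8/(j + (-5 - 2)) = 8/(j - 7) = 8/(-7 + j))
46*(136 + (-1 - u(1))) = 46*(136 + (-1 - 8/(-7 + 1))) = 46*(136 + (-1 - 8/(-6))) = 46*(136 + (-1 - 8*(-1)/6)) = 46*(136 + (-1 - 1*(-4/3))) = 46*(136 + (-1 + 4/3)) = 46*(136 + ⅓) = 46*(409/3) = 18814/3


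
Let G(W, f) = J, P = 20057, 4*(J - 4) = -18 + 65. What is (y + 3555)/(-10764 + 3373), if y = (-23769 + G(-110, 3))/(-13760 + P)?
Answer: -29816109/62054836 ≈ -0.48048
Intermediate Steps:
J = 63/4 (J = 4 + (-18 + 65)/4 = 4 + (¼)*47 = 4 + 47/4 = 63/4 ≈ 15.750)
G(W, f) = 63/4
y = -31671/8396 (y = (-23769 + 63/4)/(-13760 + 20057) = -95013/4/6297 = -95013/4*1/6297 = -31671/8396 ≈ -3.7722)
(y + 3555)/(-10764 + 3373) = (-31671/8396 + 3555)/(-10764 + 3373) = (29816109/8396)/(-7391) = (29816109/8396)*(-1/7391) = -29816109/62054836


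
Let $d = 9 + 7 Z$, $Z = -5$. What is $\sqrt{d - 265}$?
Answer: $i \sqrt{291} \approx 17.059 i$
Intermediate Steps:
$d = -26$ ($d = 9 + 7 \left(-5\right) = 9 - 35 = -26$)
$\sqrt{d - 265} = \sqrt{-26 - 265} = \sqrt{-291} = i \sqrt{291}$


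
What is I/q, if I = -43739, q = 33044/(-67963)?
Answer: 2972633657/33044 ≈ 89960.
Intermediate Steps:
q = -33044/67963 (q = 33044*(-1/67963) = -33044/67963 ≈ -0.48621)
I/q = -43739/(-33044/67963) = -43739*(-67963/33044) = 2972633657/33044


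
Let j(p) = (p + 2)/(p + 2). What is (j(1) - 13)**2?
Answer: 144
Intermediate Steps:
j(p) = 1 (j(p) = (2 + p)/(2 + p) = 1)
(j(1) - 13)**2 = (1 - 13)**2 = (-12)**2 = 144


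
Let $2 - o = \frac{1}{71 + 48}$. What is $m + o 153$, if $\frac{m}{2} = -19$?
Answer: $\frac{1867}{7} \approx 266.71$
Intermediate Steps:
$m = -38$ ($m = 2 \left(-19\right) = -38$)
$o = \frac{237}{119}$ ($o = 2 - \frac{1}{71 + 48} = 2 - \frac{1}{119} = \frac{237}{119} \approx 1.9916$)
$m + o 153 = -38 + \frac{237}{119} \cdot 153 = -38 + \frac{2133}{7} = \frac{1867}{7}$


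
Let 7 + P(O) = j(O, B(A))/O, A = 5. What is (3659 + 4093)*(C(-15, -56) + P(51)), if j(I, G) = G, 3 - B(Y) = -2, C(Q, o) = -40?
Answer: -363584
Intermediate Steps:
B(Y) = 5 (B(Y) = 3 - 1*(-2) = 3 + 2 = 5)
P(O) = -7 + 5/O
(3659 + 4093)*(C(-15, -56) + P(51)) = (3659 + 4093)*(-40 + (-7 + 5/51)) = 7752*(-40 + (-7 + 5*(1/51))) = 7752*(-40 + (-7 + 5/51)) = 7752*(-40 - 352/51) = 7752*(-2392/51) = -363584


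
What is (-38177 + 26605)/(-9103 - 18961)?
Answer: 2893/7016 ≈ 0.41234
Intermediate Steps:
(-38177 + 26605)/(-9103 - 18961) = -11572/(-28064) = -11572*(-1/28064) = 2893/7016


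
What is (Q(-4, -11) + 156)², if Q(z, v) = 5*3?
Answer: 29241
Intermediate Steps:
Q(z, v) = 15
(Q(-4, -11) + 156)² = (15 + 156)² = 171² = 29241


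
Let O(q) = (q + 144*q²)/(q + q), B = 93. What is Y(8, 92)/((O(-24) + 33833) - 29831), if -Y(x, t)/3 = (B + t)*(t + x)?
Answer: -111000/4549 ≈ -24.401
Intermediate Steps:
O(q) = (q + 144*q²)/(2*q) (O(q) = (q + 144*q²)/((2*q)) = (q + 144*q²)*(1/(2*q)) = (q + 144*q²)/(2*q))
Y(x, t) = -3*(93 + t)*(t + x)
Y(8, 92)/((O(-24) + 33833) - 29831) = (-279*92 - 279*8 - 3*92² - 3*92*8)/(((½ + 72*(-24)) + 33833) - 29831) = (-25668 - 2232 - 3*8464 - 2208)/(((½ - 1728) + 33833) - 29831) = (-25668 - 2232 - 25392 - 2208)/((-3455/2 + 33833) - 29831) = -55500/(64211/2 - 29831) = -55500/4549/2 = -55500*2/4549 = -111000/4549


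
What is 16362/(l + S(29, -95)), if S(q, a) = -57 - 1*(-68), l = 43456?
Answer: 5454/14489 ≈ 0.37642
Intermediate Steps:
S(q, a) = 11 (S(q, a) = -57 + 68 = 11)
16362/(l + S(29, -95)) = 16362/(43456 + 11) = 16362/43467 = 16362*(1/43467) = 5454/14489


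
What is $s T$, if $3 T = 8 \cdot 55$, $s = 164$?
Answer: $\frac{72160}{3} \approx 24053.0$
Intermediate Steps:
$T = \frac{440}{3}$ ($T = \frac{8 \cdot 55}{3} = \frac{1}{3} \cdot 440 = \frac{440}{3} \approx 146.67$)
$s T = 164 \cdot \frac{440}{3} = \frac{72160}{3}$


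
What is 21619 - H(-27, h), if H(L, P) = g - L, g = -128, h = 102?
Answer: 21720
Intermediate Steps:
H(L, P) = -128 - L
21619 - H(-27, h) = 21619 - (-128 - 1*(-27)) = 21619 - (-128 + 27) = 21619 - 1*(-101) = 21619 + 101 = 21720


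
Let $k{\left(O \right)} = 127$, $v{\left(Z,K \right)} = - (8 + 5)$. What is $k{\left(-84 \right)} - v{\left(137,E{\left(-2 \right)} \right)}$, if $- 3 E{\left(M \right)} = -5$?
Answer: $140$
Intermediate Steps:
$E{\left(M \right)} = \frac{5}{3}$ ($E{\left(M \right)} = \left(- \frac{1}{3}\right) \left(-5\right) = \frac{5}{3}$)
$v{\left(Z,K \right)} = -13$ ($v{\left(Z,K \right)} = \left(-1\right) 13 = -13$)
$k{\left(-84 \right)} - v{\left(137,E{\left(-2 \right)} \right)} = 127 - -13 = 127 + 13 = 140$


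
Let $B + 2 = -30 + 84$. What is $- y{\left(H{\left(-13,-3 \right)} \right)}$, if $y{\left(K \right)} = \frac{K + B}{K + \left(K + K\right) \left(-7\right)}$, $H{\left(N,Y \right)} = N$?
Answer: $- \frac{3}{13} \approx -0.23077$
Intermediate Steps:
$B = 52$ ($B = -2 + \left(-30 + 84\right) = -2 + 54 = 52$)
$y{\left(K \right)} = - \frac{52 + K}{13 K}$ ($y{\left(K \right)} = \frac{K + 52}{K + \left(K + K\right) \left(-7\right)} = \frac{52 + K}{K + 2 K \left(-7\right)} = \frac{52 + K}{K - 14 K} = \frac{52 + K}{\left(-13\right) K} = \left(52 + K\right) \left(- \frac{1}{13 K}\right) = - \frac{52 + K}{13 K}$)
$- y{\left(H{\left(-13,-3 \right)} \right)} = - \frac{-52 - -13}{13 \left(-13\right)} = - \frac{\left(-1\right) \left(-52 + 13\right)}{13 \cdot 13} = - \frac{\left(-1\right) \left(-39\right)}{13 \cdot 13} = \left(-1\right) \frac{3}{13} = - \frac{3}{13}$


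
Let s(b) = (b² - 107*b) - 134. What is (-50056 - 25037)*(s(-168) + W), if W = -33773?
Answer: -923118249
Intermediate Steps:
s(b) = -134 + b² - 107*b
(-50056 - 25037)*(s(-168) + W) = (-50056 - 25037)*((-134 + (-168)² - 107*(-168)) - 33773) = -75093*((-134 + 28224 + 17976) - 33773) = -75093*(46066 - 33773) = -75093*12293 = -923118249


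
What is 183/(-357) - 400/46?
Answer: -25203/2737 ≈ -9.2083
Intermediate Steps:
183/(-357) - 400/46 = 183*(-1/357) - 400*1/46 = -61/119 - 200/23 = -25203/2737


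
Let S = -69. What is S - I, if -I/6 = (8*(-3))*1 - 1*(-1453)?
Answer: 8505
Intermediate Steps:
I = -8574 (I = -6*((8*(-3))*1 - 1*(-1453)) = -6*(-24*1 + 1453) = -6*(-24 + 1453) = -6*1429 = -8574)
S - I = -69 - 1*(-8574) = -69 + 8574 = 8505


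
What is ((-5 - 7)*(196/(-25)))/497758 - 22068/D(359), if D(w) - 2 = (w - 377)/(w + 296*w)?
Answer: -406667650615077/36852757925 ≈ -11035.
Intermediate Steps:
D(w) = 2 + (-377 + w)/(297*w) (D(w) = 2 + (w - 377)/(w + 296*w) = 2 + (-377 + w)/((297*w)) = 2 + (-377 + w)*(1/(297*w)) = 2 + (-377 + w)/(297*w))
((-5 - 7)*(196/(-25)))/497758 - 22068/D(359) = ((-5 - 7)*(196/(-25)))/497758 - 22068*106623/(-377 + 595*359) = -2352*(-1)/25*(1/497758) - 22068*106623/(-377 + 213605) = -12*(-196/25)*(1/497758) - 22068/((1/297)*(1/359)*213228) = (2352/25)*(1/497758) - 22068/23692/11847 = 1176/6221975 - 22068*11847/23692 = 1176/6221975 - 65359899/5923 = -406667650615077/36852757925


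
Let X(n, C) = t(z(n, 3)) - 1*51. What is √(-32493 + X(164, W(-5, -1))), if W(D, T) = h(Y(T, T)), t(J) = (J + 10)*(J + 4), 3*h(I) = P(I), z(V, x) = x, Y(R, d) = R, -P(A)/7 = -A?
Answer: I*√32453 ≈ 180.15*I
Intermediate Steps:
P(A) = 7*A (P(A) = -(-7)*A = 7*A)
h(I) = 7*I/3 (h(I) = (7*I)/3 = 7*I/3)
t(J) = (4 + J)*(10 + J) (t(J) = (10 + J)*(4 + J) = (4 + J)*(10 + J))
W(D, T) = 7*T/3
X(n, C) = 40 (X(n, C) = (40 + 3² + 14*3) - 1*51 = (40 + 9 + 42) - 51 = 91 - 51 = 40)
√(-32493 + X(164, W(-5, -1))) = √(-32493 + 40) = √(-32453) = I*√32453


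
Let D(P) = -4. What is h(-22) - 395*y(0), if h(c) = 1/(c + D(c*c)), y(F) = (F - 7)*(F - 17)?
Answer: -1222131/26 ≈ -47005.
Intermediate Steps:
y(F) = (-17 + F)*(-7 + F) (y(F) = (-7 + F)*(-17 + F) = (-17 + F)*(-7 + F))
h(c) = 1/(-4 + c) (h(c) = 1/(c - 4) = 1/(-4 + c))
h(-22) - 395*y(0) = 1/(-4 - 22) - 395*(119 + 0**2 - 24*0) = 1/(-26) - 395*(119 + 0 + 0) = -1/26 - 395*119 = -1/26 - 47005 = -1222131/26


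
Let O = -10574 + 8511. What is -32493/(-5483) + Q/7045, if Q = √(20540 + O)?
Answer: 32493/5483 + 3*√2053/7045 ≈ 5.9454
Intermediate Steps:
O = -2063
Q = 3*√2053 (Q = √(20540 - 2063) = √18477 = 3*√2053 ≈ 135.93)
-32493/(-5483) + Q/7045 = -32493/(-5483) + (3*√2053)/7045 = -32493*(-1/5483) + (3*√2053)*(1/7045) = 32493/5483 + 3*√2053/7045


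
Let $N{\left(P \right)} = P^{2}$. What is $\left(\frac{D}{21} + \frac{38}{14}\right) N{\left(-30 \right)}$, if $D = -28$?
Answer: $\frac{8700}{7} \approx 1242.9$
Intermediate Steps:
$\left(\frac{D}{21} + \frac{38}{14}\right) N{\left(-30 \right)} = \left(- \frac{28}{21} + \frac{38}{14}\right) \left(-30\right)^{2} = \left(\left(-28\right) \frac{1}{21} + 38 \cdot \frac{1}{14}\right) 900 = \left(- \frac{4}{3} + \frac{19}{7}\right) 900 = \frac{29}{21} \cdot 900 = \frac{8700}{7}$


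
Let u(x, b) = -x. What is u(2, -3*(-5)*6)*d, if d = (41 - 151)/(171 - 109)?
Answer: 110/31 ≈ 3.5484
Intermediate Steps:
d = -55/31 (d = -110/62 = -110*1/62 = -55/31 ≈ -1.7742)
u(2, -3*(-5)*6)*d = -1*2*(-55/31) = -2*(-55/31) = 110/31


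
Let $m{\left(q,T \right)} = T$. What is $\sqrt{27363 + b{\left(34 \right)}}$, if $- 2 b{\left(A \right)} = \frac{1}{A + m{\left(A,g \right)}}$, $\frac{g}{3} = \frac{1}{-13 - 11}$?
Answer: $\frac{\sqrt{2009564999}}{271} \approx 165.42$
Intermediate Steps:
$g = - \frac{1}{8}$ ($g = \frac{3}{-13 - 11} = \frac{3}{-24} = 3 \left(- \frac{1}{24}\right) = - \frac{1}{8} \approx -0.125$)
$b{\left(A \right)} = - \frac{1}{2 \left(- \frac{1}{8} + A\right)}$ ($b{\left(A \right)} = - \frac{1}{2 \left(A - \frac{1}{8}\right)} = - \frac{1}{2 \left(- \frac{1}{8} + A\right)}$)
$\sqrt{27363 + b{\left(34 \right)}} = \sqrt{27363 - \frac{4}{-1 + 8 \cdot 34}} = \sqrt{27363 - \frac{4}{-1 + 272}} = \sqrt{27363 - \frac{4}{271}} = \sqrt{\frac{7415369}{271}} = \frac{\sqrt{2009564999}}{271}$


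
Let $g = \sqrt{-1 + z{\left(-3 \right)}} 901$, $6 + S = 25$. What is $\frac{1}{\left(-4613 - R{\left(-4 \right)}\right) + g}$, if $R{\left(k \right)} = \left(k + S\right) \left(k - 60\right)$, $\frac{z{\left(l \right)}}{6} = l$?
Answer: $- \frac{3653}{28768628} - \frac{901 i \sqrt{19}}{28768628} \approx -0.00012698 - 0.00013652 i$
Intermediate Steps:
$S = 19$ ($S = -6 + 25 = 19$)
$z{\left(l \right)} = 6 l$
$R{\left(k \right)} = \left(-60 + k\right) \left(19 + k\right)$ ($R{\left(k \right)} = \left(k + 19\right) \left(k - 60\right) = \left(19 + k\right) \left(-60 + k\right) = \left(-60 + k\right) \left(19 + k\right)$)
$g = 901 i \sqrt{19}$ ($g = \sqrt{-1 + 6 \left(-3\right)} 901 = \sqrt{-1 - 18} \cdot 901 = \sqrt{-19} \cdot 901 = i \sqrt{19} \cdot 901 = 901 i \sqrt{19} \approx 3927.4 i$)
$\frac{1}{\left(-4613 - R{\left(-4 \right)}\right) + g} = \frac{1}{\left(-4613 - \left(-1140 + \left(-4\right)^{2} - -164\right)\right) + 901 i \sqrt{19}} = \frac{1}{\left(-4613 - \left(-1140 + 16 + 164\right)\right) + 901 i \sqrt{19}} = \frac{1}{\left(-4613 - -960\right) + 901 i \sqrt{19}} = \frac{1}{\left(-4613 + 960\right) + 901 i \sqrt{19}} = \frac{1}{-3653 + 901 i \sqrt{19}}$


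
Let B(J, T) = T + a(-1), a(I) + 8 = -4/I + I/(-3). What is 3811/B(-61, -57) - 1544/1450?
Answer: -8429429/131950 ≈ -63.883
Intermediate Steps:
a(I) = -8 - 4/I - I/3 (a(I) = -8 + (-4/I + I/(-3)) = -8 + (-4/I + I*(-⅓)) = -8 + (-4/I - I/3) = -8 - 4/I - I/3)
B(J, T) = -11/3 + T (B(J, T) = T + (-8 - 4/(-1) - ⅓*(-1)) = T + (-8 - 4*(-1) + ⅓) = T + (-8 + 4 + ⅓) = T - 11/3 = -11/3 + T)
3811/B(-61, -57) - 1544/1450 = 3811/(-11/3 - 57) - 1544/1450 = 3811/(-182/3) - 1544*1/1450 = 3811*(-3/182) - 772/725 = -11433/182 - 772/725 = -8429429/131950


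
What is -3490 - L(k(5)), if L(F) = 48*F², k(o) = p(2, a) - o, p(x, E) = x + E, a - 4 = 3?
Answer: -4258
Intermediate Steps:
a = 7 (a = 4 + 3 = 7)
p(x, E) = E + x
k(o) = 9 - o (k(o) = (7 + 2) - o = 9 - o)
-3490 - L(k(5)) = -3490 - 48*(9 - 1*5)² = -3490 - 48*(9 - 5)² = -3490 - 48*4² = -3490 - 48*16 = -3490 - 1*768 = -3490 - 768 = -4258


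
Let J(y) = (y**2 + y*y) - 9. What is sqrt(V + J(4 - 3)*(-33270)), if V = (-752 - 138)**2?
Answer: sqrt(1024990) ≈ 1012.4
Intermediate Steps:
J(y) = -9 + 2*y**2 (J(y) = (y**2 + y**2) - 9 = 2*y**2 - 9 = -9 + 2*y**2)
V = 792100 (V = (-890)**2 = 792100)
sqrt(V + J(4 - 3)*(-33270)) = sqrt(792100 + (-9 + 2*(4 - 3)**2)*(-33270)) = sqrt(792100 + (-9 + 2*1**2)*(-33270)) = sqrt(792100 + (-9 + 2*1)*(-33270)) = sqrt(792100 + (-9 + 2)*(-33270)) = sqrt(792100 - 7*(-33270)) = sqrt(792100 + 232890) = sqrt(1024990)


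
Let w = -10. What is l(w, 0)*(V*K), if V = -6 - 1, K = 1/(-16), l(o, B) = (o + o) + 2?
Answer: -63/8 ≈ -7.8750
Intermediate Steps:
l(o, B) = 2 + 2*o (l(o, B) = 2*o + 2 = 2 + 2*o)
K = -1/16 ≈ -0.062500
V = -7
l(w, 0)*(V*K) = (2 + 2*(-10))*(-7*(-1/16)) = (2 - 20)*(7/16) = -18*7/16 = -63/8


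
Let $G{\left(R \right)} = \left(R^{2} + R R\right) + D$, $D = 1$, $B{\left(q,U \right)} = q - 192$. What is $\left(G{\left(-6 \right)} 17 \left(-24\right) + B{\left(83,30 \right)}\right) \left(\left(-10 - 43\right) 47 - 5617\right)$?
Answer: $242372444$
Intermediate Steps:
$B{\left(q,U \right)} = -192 + q$
$G{\left(R \right)} = 1 + 2 R^{2}$ ($G{\left(R \right)} = \left(R^{2} + R R\right) + 1 = \left(R^{2} + R^{2}\right) + 1 = 2 R^{2} + 1 = 1 + 2 R^{2}$)
$\left(G{\left(-6 \right)} 17 \left(-24\right) + B{\left(83,30 \right)}\right) \left(\left(-10 - 43\right) 47 - 5617\right) = \left(\left(1 + 2 \left(-6\right)^{2}\right) 17 \left(-24\right) + \left(-192 + 83\right)\right) \left(\left(-10 - 43\right) 47 - 5617\right) = \left(\left(1 + 2 \cdot 36\right) 17 \left(-24\right) - 109\right) \left(\left(-53\right) 47 - 5617\right) = \left(\left(1 + 72\right) 17 \left(-24\right) - 109\right) \left(-2491 - 5617\right) = \left(73 \cdot 17 \left(-24\right) - 109\right) \left(-8108\right) = \left(1241 \left(-24\right) - 109\right) \left(-8108\right) = \left(-29784 - 109\right) \left(-8108\right) = \left(-29893\right) \left(-8108\right) = 242372444$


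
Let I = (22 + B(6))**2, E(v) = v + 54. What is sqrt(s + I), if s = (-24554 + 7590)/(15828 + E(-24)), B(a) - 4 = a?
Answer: sqrt(7145627134)/2643 ≈ 31.983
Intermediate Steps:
B(a) = 4 + a
E(v) = 54 + v
I = 1024 (I = (22 + (4 + 6))**2 = (22 + 10)**2 = 32**2 = 1024)
s = -8482/7929 (s = (-24554 + 7590)/(15828 + (54 - 24)) = -16964/(15828 + 30) = -16964/15858 = -16964*1/15858 = -8482/7929 ≈ -1.0697)
sqrt(s + I) = sqrt(-8482/7929 + 1024) = sqrt(8110814/7929) = sqrt(7145627134)/2643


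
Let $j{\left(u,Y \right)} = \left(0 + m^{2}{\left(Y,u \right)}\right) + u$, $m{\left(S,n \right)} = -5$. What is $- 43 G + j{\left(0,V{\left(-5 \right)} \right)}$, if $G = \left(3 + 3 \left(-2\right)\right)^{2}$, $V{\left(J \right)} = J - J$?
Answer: $-362$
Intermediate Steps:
$V{\left(J \right)} = 0$
$G = 9$ ($G = \left(3 - 6\right)^{2} = \left(-3\right)^{2} = 9$)
$j{\left(u,Y \right)} = 25 + u$ ($j{\left(u,Y \right)} = \left(0 + \left(-5\right)^{2}\right) + u = \left(0 + 25\right) + u = 25 + u$)
$- 43 G + j{\left(0,V{\left(-5 \right)} \right)} = \left(-43\right) 9 + \left(25 + 0\right) = -387 + 25 = -362$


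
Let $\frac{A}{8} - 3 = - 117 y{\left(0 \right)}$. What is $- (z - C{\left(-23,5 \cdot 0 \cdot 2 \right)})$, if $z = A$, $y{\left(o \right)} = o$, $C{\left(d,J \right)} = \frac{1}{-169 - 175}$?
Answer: $- \frac{8257}{344} \approx -24.003$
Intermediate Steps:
$C{\left(d,J \right)} = - \frac{1}{344}$ ($C{\left(d,J \right)} = \frac{1}{-344} = - \frac{1}{344}$)
$A = 24$ ($A = 24 + 8 \left(\left(-117\right) 0\right) = 24 + 8 \cdot 0 = 24 + 0 = 24$)
$z = 24$
$- (z - C{\left(-23,5 \cdot 0 \cdot 2 \right)}) = - (24 - - \frac{1}{344}) = - (24 + \frac{1}{344}) = \left(-1\right) \frac{8257}{344} = - \frac{8257}{344}$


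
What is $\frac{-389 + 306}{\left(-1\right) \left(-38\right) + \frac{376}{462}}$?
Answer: $- \frac{19173}{8966} \approx -2.1384$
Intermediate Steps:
$\frac{-389 + 306}{\left(-1\right) \left(-38\right) + \frac{376}{462}} = - \frac{83}{38 + 376 \cdot \frac{1}{462}} = - \frac{83}{38 + \frac{188}{231}} = - \frac{83}{\frac{8966}{231}} = \left(-83\right) \frac{231}{8966} = - \frac{19173}{8966}$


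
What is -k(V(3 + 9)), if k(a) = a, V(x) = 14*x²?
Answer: -2016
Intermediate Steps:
-k(V(3 + 9)) = -14*(3 + 9)² = -14*12² = -14*144 = -1*2016 = -2016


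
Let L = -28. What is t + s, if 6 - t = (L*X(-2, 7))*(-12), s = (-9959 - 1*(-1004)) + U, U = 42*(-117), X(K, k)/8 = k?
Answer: -32679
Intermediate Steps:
X(K, k) = 8*k
U = -4914
s = -13869 (s = (-9959 - 1*(-1004)) - 4914 = (-9959 + 1004) - 4914 = -8955 - 4914 = -13869)
t = -18810 (t = 6 - (-224*7)*(-12) = 6 - (-28*56)*(-12) = 6 - (-1568)*(-12) = 6 - 1*18816 = 6 - 18816 = -18810)
t + s = -18810 - 13869 = -32679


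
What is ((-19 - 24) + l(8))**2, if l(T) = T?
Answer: 1225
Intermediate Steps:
((-19 - 24) + l(8))**2 = ((-19 - 24) + 8)**2 = (-43 + 8)**2 = (-35)**2 = 1225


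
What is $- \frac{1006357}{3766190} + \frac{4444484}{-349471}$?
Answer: $- \frac{17090463783107}{1316174185490} \approx -12.985$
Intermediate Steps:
$- \frac{1006357}{3766190} + \frac{4444484}{-349471} = \left(-1006357\right) \frac{1}{3766190} + 4444484 \left(- \frac{1}{349471}\right) = - \frac{1006357}{3766190} - \frac{4444484}{349471} = - \frac{17090463783107}{1316174185490}$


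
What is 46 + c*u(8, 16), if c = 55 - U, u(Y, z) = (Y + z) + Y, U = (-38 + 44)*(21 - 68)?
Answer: 10830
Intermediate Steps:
U = -282 (U = 6*(-47) = -282)
u(Y, z) = z + 2*Y
c = 337 (c = 55 - 1*(-282) = 55 + 282 = 337)
46 + c*u(8, 16) = 46 + 337*(16 + 2*8) = 46 + 337*(16 + 16) = 46 + 337*32 = 46 + 10784 = 10830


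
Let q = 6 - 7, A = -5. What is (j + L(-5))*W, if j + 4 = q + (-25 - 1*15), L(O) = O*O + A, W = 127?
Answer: -3175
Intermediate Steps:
q = -1
L(O) = -5 + O² (L(O) = O*O - 5 = O² - 5 = -5 + O²)
j = -45 (j = -4 + (-1 + (-25 - 1*15)) = -4 + (-1 + (-25 - 15)) = -4 + (-1 - 40) = -4 - 41 = -45)
(j + L(-5))*W = (-45 + (-5 + (-5)²))*127 = (-45 + (-5 + 25))*127 = (-45 + 20)*127 = -25*127 = -3175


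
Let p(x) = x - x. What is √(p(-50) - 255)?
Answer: I*√255 ≈ 15.969*I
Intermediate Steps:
p(x) = 0
√(p(-50) - 255) = √(0 - 255) = √(-255) = I*√255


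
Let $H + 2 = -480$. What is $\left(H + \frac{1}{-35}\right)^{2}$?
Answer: $\frac{284630641}{1225} \approx 2.3235 \cdot 10^{5}$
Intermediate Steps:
$H = -482$ ($H = -2 - 480 = -482$)
$\left(H + \frac{1}{-35}\right)^{2} = \left(-482 + \frac{1}{-35}\right)^{2} = \left(-482 - \frac{1}{35}\right)^{2} = \left(- \frac{16871}{35}\right)^{2} = \frac{284630641}{1225}$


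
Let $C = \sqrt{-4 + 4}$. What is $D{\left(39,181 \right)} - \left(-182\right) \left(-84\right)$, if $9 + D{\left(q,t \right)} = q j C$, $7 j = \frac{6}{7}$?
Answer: $-15297$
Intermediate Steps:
$C = 0$ ($C = \sqrt{0} = 0$)
$j = \frac{6}{49}$ ($j = \frac{6 \cdot \frac{1}{7}}{7} = \frac{1}{7} \cdot \frac{6}{7} = \frac{6}{49} \approx 0.12245$)
$D{\left(q,t \right)} = -9$ ($D{\left(q,t \right)} = -9 + q \frac{6}{49} \cdot 0 = -9 + \frac{6 q}{49} \cdot 0 = -9 + 0 = -9$)
$D{\left(39,181 \right)} - \left(-182\right) \left(-84\right) = -9 - \left(-182\right) \left(-84\right) = -9 - 15288 = -15297$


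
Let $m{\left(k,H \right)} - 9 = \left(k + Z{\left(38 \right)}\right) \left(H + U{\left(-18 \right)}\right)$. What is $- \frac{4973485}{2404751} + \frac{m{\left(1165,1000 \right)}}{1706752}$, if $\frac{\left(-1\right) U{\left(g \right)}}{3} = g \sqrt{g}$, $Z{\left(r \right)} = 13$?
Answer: $- \frac{5655687149961}{4104313578752} + \frac{47709 i \sqrt{2}}{426688} \approx -1.378 + 0.15813 i$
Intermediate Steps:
$U{\left(g \right)} = - 3 g^{\frac{3}{2}}$ ($U{\left(g \right)} = - 3 g \sqrt{g} = - 3 g^{\frac{3}{2}}$)
$m{\left(k,H \right)} = 9 + \left(13 + k\right) \left(H + 162 i \sqrt{2}\right)$ ($m{\left(k,H \right)} = 9 + \left(k + 13\right) \left(H - 3 \left(-18\right)^{\frac{3}{2}}\right) = 9 + \left(13 + k\right) \left(H - 3 \left(- 54 i \sqrt{2}\right)\right) = 9 + \left(13 + k\right) \left(H + 162 i \sqrt{2}\right)$)
$- \frac{4973485}{2404751} + \frac{m{\left(1165,1000 \right)}}{1706752} = - \frac{4973485}{2404751} + \frac{9 + 13 \cdot 1000 + 1000 \cdot 1165 + 2106 i \sqrt{2} + 162 i 1165 \sqrt{2}}{1706752} = \left(-4973485\right) \frac{1}{2404751} + \left(9 + 13000 + 1165000 + 2106 i \sqrt{2} + 188730 i \sqrt{2}\right) \frac{1}{1706752} = - \frac{4973485}{2404751} + \left(1178009 + 190836 i \sqrt{2}\right) \frac{1}{1706752} = - \frac{4973485}{2404751} + \left(\frac{1178009}{1706752} + \frac{47709 i \sqrt{2}}{426688}\right) = - \frac{5655687149961}{4104313578752} + \frac{47709 i \sqrt{2}}{426688}$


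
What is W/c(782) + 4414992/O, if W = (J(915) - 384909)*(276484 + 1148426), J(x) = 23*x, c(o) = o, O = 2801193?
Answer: -10524233345275352/15873427 ≈ -6.6301e+8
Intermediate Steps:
W = -518473452240 (W = (23*915 - 384909)*(276484 + 1148426) = (21045 - 384909)*1424910 = -363864*1424910 = -518473452240)
W/c(782) + 4414992/O = -518473452240/782 + 4414992/2801193 = -518473452240*1/782 + 4414992*(1/2801193) = -259236726120/391 + 1471664/933731 = -10524233345275352/15873427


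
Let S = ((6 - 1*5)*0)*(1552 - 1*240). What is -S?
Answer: 0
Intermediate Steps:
S = 0 (S = ((6 - 5)*0)*(1552 - 240) = (1*0)*1312 = 0*1312 = 0)
-S = -1*0 = 0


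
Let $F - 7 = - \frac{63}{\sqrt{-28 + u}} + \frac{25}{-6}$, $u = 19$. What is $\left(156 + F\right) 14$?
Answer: $\frac{6671}{3} + 294 i \approx 2223.7 + 294.0 i$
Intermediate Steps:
$F = \frac{17}{6} + 21 i$ ($F = 7 + \left(- \frac{63}{\sqrt{-28 + 19}} + \frac{25}{-6}\right) = 7 + \left(- \frac{63}{\sqrt{-9}} + 25 \left(- \frac{1}{6}\right)\right) = 7 - \left(\frac{25}{6} + \frac{63}{3 i}\right) = 7 - \left(\frac{25}{6} + 63 \left(- \frac{i}{3}\right)\right) = 7 - \left(\frac{25}{6} - 21 i\right) = \frac{17}{6} + 21 i \approx 2.8333 + 21.0 i$)
$\left(156 + F\right) 14 = \left(156 + \left(\frac{17}{6} + 21 i\right)\right) 14 = \left(\frac{953}{6} + 21 i\right) 14 = \frac{6671}{3} + 294 i$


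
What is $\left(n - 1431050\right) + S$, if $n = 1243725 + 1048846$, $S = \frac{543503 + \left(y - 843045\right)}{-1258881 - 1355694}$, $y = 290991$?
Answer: $\frac{2252511277126}{2614575} \approx 8.6152 \cdot 10^{5}$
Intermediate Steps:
$S = \frac{8551}{2614575}$ ($S = \frac{543503 + \left(290991 - 843045\right)}{-1258881 - 1355694} = \frac{543503 + \left(290991 - 843045\right)}{-2614575} = \left(543503 - 552054\right) \left(- \frac{1}{2614575}\right) = \left(-8551\right) \left(- \frac{1}{2614575}\right) = \frac{8551}{2614575} \approx 0.0032705$)
$n = 2292571$
$\left(n - 1431050\right) + S = \left(2292571 - 1431050\right) + \frac{8551}{2614575} = 861521 + \frac{8551}{2614575} = \frac{2252511277126}{2614575}$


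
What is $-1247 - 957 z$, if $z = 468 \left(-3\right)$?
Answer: $1342381$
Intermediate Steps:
$z = -1404$
$-1247 - 957 z = -1247 - -1343628 = -1247 + 1343628 = 1342381$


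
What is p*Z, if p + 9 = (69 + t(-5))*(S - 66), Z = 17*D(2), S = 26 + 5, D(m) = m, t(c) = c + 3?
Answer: -80036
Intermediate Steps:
t(c) = 3 + c
S = 31
Z = 34 (Z = 17*2 = 34)
p = -2354 (p = -9 + (69 + (3 - 5))*(31 - 66) = -9 + (69 - 2)*(-35) = -9 + 67*(-35) = -9 - 2345 = -2354)
p*Z = -2354*34 = -80036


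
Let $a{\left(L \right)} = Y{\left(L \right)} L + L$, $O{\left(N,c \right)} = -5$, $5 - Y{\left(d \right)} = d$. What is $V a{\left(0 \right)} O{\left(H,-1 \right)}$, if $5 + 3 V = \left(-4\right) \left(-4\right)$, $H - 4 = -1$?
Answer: $0$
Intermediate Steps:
$H = 3$ ($H = 4 - 1 = 3$)
$Y{\left(d \right)} = 5 - d$
$V = \frac{11}{3}$ ($V = - \frac{5}{3} + \frac{\left(-4\right) \left(-4\right)}{3} = - \frac{5}{3} + \frac{1}{3} \cdot 16 = - \frac{5}{3} + \frac{16}{3} = \frac{11}{3} \approx 3.6667$)
$a{\left(L \right)} = L + L \left(5 - L\right)$ ($a{\left(L \right)} = \left(5 - L\right) L + L = L \left(5 - L\right) + L = L + L \left(5 - L\right)$)
$V a{\left(0 \right)} O{\left(H,-1 \right)} = \frac{11 \cdot 0 \left(6 - 0\right)}{3} \left(-5\right) = \frac{11 \cdot 0 \left(6 + 0\right)}{3} \left(-5\right) = \frac{11 \cdot 0 \cdot 6}{3} \left(-5\right) = \frac{11}{3} \cdot 0 \left(-5\right) = 0 \left(-5\right) = 0$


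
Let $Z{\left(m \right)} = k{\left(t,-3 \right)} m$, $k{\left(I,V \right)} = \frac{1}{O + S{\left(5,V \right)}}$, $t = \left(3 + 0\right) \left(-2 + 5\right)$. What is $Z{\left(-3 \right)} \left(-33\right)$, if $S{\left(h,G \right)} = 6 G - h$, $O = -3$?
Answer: $- \frac{99}{26} \approx -3.8077$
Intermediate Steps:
$S{\left(h,G \right)} = - h + 6 G$
$t = 9$ ($t = 3 \cdot 3 = 9$)
$k{\left(I,V \right)} = \frac{1}{-8 + 6 V}$ ($k{\left(I,V \right)} = \frac{1}{-3 + \left(\left(-1\right) 5 + 6 V\right)} = \frac{1}{-3 + \left(-5 + 6 V\right)} = \frac{1}{-8 + 6 V}$)
$Z{\left(m \right)} = - \frac{m}{26}$ ($Z{\left(m \right)} = \frac{1}{2 \left(-4 + 3 \left(-3\right)\right)} m = \frac{1}{2 \left(-4 - 9\right)} m = \frac{1}{2 \left(-13\right)} m = \frac{1}{2} \left(- \frac{1}{13}\right) m = - \frac{m}{26}$)
$Z{\left(-3 \right)} \left(-33\right) = \left(- \frac{1}{26}\right) \left(-3\right) \left(-33\right) = \frac{3}{26} \left(-33\right) = - \frac{99}{26}$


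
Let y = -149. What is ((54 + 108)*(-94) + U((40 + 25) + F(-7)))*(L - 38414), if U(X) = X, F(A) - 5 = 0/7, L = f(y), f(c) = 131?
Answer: 580293714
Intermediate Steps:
L = 131
F(A) = 5 (F(A) = 5 + 0/7 = 5 + 0*(⅐) = 5 + 0 = 5)
((54 + 108)*(-94) + U((40 + 25) + F(-7)))*(L - 38414) = ((54 + 108)*(-94) + ((40 + 25) + 5))*(131 - 38414) = (162*(-94) + (65 + 5))*(-38283) = (-15228 + 70)*(-38283) = -15158*(-38283) = 580293714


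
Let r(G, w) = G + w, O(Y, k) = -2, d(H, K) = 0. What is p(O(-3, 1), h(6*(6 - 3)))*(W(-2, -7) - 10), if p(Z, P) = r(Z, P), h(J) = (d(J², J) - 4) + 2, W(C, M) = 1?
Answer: 36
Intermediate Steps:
h(J) = -2 (h(J) = (0 - 4) + 2 = -4 + 2 = -2)
p(Z, P) = P + Z (p(Z, P) = Z + P = P + Z)
p(O(-3, 1), h(6*(6 - 3)))*(W(-2, -7) - 10) = (-2 - 2)*(1 - 10) = -4*(-9) = 36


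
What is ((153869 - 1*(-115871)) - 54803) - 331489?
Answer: -116552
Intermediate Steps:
((153869 - 1*(-115871)) - 54803) - 331489 = ((153869 + 115871) - 54803) - 331489 = (269740 - 54803) - 331489 = 214937 - 331489 = -116552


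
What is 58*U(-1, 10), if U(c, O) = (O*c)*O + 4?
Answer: -5568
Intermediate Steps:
U(c, O) = 4 + c*O² (U(c, O) = c*O² + 4 = 4 + c*O²)
58*U(-1, 10) = 58*(4 - 1*10²) = 58*(4 - 1*100) = 58*(4 - 100) = 58*(-96) = -5568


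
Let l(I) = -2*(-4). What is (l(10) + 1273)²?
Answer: 1640961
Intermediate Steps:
l(I) = 8
(l(10) + 1273)² = (8 + 1273)² = 1281² = 1640961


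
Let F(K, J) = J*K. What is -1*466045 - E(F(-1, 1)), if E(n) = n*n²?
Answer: -466044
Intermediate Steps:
E(n) = n³
-1*466045 - E(F(-1, 1)) = -1*466045 - (1*(-1))³ = -466045 - 1*(-1)³ = -466045 - 1*(-1) = -466045 + 1 = -466044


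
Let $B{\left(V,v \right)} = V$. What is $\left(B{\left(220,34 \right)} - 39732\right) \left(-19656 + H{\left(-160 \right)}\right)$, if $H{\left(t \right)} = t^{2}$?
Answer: $-234859328$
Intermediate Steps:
$\left(B{\left(220,34 \right)} - 39732\right) \left(-19656 + H{\left(-160 \right)}\right) = \left(220 - 39732\right) \left(-19656 + \left(-160\right)^{2}\right) = - 39512 \left(-19656 + 25600\right) = \left(-39512\right) 5944 = -234859328$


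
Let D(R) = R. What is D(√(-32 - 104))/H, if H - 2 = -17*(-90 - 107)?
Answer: 2*I*√34/3351 ≈ 0.0034801*I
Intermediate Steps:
H = 3351 (H = 2 - 17*(-90 - 107) = 2 - 17*(-197) = 2 + 3349 = 3351)
D(√(-32 - 104))/H = √(-32 - 104)/3351 = √(-136)*(1/3351) = (2*I*√34)*(1/3351) = 2*I*√34/3351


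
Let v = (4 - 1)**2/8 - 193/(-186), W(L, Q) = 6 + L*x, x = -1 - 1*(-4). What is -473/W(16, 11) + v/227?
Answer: -13299523/1519992 ≈ -8.7497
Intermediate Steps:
x = 3 (x = -1 + 4 = 3)
W(L, Q) = 6 + 3*L (W(L, Q) = 6 + L*3 = 6 + 3*L)
v = 1609/744 (v = 3**2*(1/8) - 193*(-1/186) = 9*(1/8) + 193/186 = 9/8 + 193/186 = 1609/744 ≈ 2.1626)
-473/W(16, 11) + v/227 = -473/(6 + 3*16) + (1609/744)/227 = -473/(6 + 48) + (1609/744)*(1/227) = -473/54 + 1609/168888 = -13299523/1519992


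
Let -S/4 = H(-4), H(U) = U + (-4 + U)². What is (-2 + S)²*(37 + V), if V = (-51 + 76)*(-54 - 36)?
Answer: -129602132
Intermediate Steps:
V = -2250 (V = 25*(-90) = -2250)
S = -240 (S = -4*(-4 + (-4 - 4)²) = -4*(-4 + (-8)²) = -4*(-4 + 64) = -4*60 = -240)
(-2 + S)²*(37 + V) = (-2 - 240)²*(37 - 2250) = (-242)²*(-2213) = 58564*(-2213) = -129602132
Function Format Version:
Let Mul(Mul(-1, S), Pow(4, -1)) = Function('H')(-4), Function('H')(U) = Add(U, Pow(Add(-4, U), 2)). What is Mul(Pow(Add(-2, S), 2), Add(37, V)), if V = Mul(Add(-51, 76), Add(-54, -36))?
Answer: -129602132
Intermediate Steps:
V = -2250 (V = Mul(25, -90) = -2250)
S = -240 (S = Mul(-4, Add(-4, Pow(Add(-4, -4), 2))) = Mul(-4, Add(-4, Pow(-8, 2))) = Mul(-4, Add(-4, 64)) = Mul(-4, 60) = -240)
Mul(Pow(Add(-2, S), 2), Add(37, V)) = Mul(Pow(Add(-2, -240), 2), Add(37, -2250)) = Mul(Pow(-242, 2), -2213) = Mul(58564, -2213) = -129602132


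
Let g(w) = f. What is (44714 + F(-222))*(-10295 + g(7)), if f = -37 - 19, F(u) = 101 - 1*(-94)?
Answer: -464853059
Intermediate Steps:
F(u) = 195 (F(u) = 101 + 94 = 195)
f = -56
g(w) = -56
(44714 + F(-222))*(-10295 + g(7)) = (44714 + 195)*(-10295 - 56) = 44909*(-10351) = -464853059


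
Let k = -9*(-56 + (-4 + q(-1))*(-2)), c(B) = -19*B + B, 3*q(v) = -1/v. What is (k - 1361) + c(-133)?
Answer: 1471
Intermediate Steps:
q(v) = -1/(3*v) (q(v) = (-1/v)/3 = -1/(3*v))
c(B) = -18*B
k = 438 (k = -9*(-56 + (-4 - ⅓/(-1))*(-2)) = -9*(-56 + (-4 - ⅓*(-1))*(-2)) = -9*(-56 + (-4 + ⅓)*(-2)) = -9*(-56 - 11/3*(-2)) = -9*(-56 + 22/3) = -9*(-146/3) = 438)
(k - 1361) + c(-133) = (438 - 1361) - 18*(-133) = -923 + 2394 = 1471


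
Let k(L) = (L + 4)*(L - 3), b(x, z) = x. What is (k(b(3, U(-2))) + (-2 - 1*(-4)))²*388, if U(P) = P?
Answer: 1552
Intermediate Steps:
k(L) = (-3 + L)*(4 + L) (k(L) = (4 + L)*(-3 + L) = (-3 + L)*(4 + L))
(k(b(3, U(-2))) + (-2 - 1*(-4)))²*388 = ((-12 + 3 + 3²) + (-2 - 1*(-4)))²*388 = ((-12 + 3 + 9) + (-2 + 4))²*388 = (0 + 2)²*388 = 2²*388 = 4*388 = 1552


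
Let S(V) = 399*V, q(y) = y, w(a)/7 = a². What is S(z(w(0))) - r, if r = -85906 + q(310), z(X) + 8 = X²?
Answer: 82404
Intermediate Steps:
w(a) = 7*a²
z(X) = -8 + X²
r = -85596 (r = -85906 + 310 = -85596)
S(z(w(0))) - r = 399*(-8 + (7*0²)²) - 1*(-85596) = 399*(-8 + (7*0)²) + 85596 = 399*(-8 + 0²) + 85596 = 399*(-8 + 0) + 85596 = 399*(-8) + 85596 = -3192 + 85596 = 82404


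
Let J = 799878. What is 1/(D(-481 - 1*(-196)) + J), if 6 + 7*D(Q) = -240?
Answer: 7/5598900 ≈ 1.2502e-6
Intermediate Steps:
D(Q) = -246/7 (D(Q) = -6/7 + (⅐)*(-240) = -6/7 - 240/7 = -246/7)
1/(D(-481 - 1*(-196)) + J) = 1/(-246/7 + 799878) = 1/(5598900/7) = 7/5598900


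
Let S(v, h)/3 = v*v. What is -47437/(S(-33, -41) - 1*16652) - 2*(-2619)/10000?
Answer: 54448063/13385000 ≈ 4.0678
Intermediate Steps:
S(v, h) = 3*v**2 (S(v, h) = 3*(v*v) = 3*v**2)
-47437/(S(-33, -41) - 1*16652) - 2*(-2619)/10000 = -47437/(3*(-33)**2 - 1*16652) - 2*(-2619)/10000 = -47437/(3*1089 - 16652) + 5238*(1/10000) = -47437/(3267 - 16652) + 2619/5000 = -47437/(-13385) + 2619/5000 = -47437*(-1/13385) + 2619/5000 = 47437/13385 + 2619/5000 = 54448063/13385000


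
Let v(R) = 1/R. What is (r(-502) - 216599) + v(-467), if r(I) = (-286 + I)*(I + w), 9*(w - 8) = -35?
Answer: 738624470/4203 ≈ 1.7574e+5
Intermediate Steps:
w = 37/9 (w = 8 + (⅑)*(-35) = 8 - 35/9 = 37/9 ≈ 4.1111)
r(I) = (-286 + I)*(37/9 + I) (r(I) = (-286 + I)*(I + 37/9) = (-286 + I)*(37/9 + I))
(r(-502) - 216599) + v(-467) = ((-10582/9 + (-502)² - 2537/9*(-502)) - 216599) + 1/(-467) = ((-10582/9 + 252004 + 1273574/9) - 216599) - 1/467 = (3531028/9 - 216599) - 1/467 = 1581637/9 - 1/467 = 738624470/4203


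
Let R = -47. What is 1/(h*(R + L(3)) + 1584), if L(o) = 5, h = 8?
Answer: 1/1248 ≈ 0.00080128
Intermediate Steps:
1/(h*(R + L(3)) + 1584) = 1/(8*(-47 + 5) + 1584) = 1/(8*(-42) + 1584) = 1/(-336 + 1584) = 1/1248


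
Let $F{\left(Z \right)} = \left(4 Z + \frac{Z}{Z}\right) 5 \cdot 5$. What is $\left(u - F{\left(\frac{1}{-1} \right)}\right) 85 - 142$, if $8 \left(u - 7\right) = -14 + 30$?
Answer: $6998$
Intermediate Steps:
$u = 9$ ($u = 7 + \frac{-14 + 30}{8} = 7 + \frac{1}{8} \cdot 16 = 7 + 2 = 9$)
$F{\left(Z \right)} = 25 + 100 Z$ ($F{\left(Z \right)} = \left(4 Z + 1\right) 5 \cdot 5 = \left(1 + 4 Z\right) 5 \cdot 5 = \left(5 + 20 Z\right) 5 = 25 + 100 Z$)
$\left(u - F{\left(\frac{1}{-1} \right)}\right) 85 - 142 = \left(9 - \left(25 + \frac{100}{-1}\right)\right) 85 - 142 = \left(9 - \left(25 + 100 \left(-1\right)\right)\right) 85 - 142 = \left(9 - \left(25 - 100\right)\right) 85 - 142 = \left(9 - -75\right) 85 - 142 = \left(9 + 75\right) 85 - 142 = 84 \cdot 85 - 142 = 7140 - 142 = 6998$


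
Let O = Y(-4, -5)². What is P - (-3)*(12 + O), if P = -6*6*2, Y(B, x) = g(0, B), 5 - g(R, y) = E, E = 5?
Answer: -36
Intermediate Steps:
g(R, y) = 0 (g(R, y) = 5 - 1*5 = 5 - 5 = 0)
Y(B, x) = 0
O = 0 (O = 0² = 0)
P = -72 (P = -36*2 = -72)
P - (-3)*(12 + O) = -72 - (-3)*(12 + 0) = -72 - (-3)*12 = -72 - 1*(-36) = -72 + 36 = -36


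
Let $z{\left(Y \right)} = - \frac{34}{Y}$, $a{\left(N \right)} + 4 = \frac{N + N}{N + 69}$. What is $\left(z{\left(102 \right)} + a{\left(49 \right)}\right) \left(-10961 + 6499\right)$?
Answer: $\frac{2766440}{177} \approx 15630.0$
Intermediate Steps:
$a{\left(N \right)} = -4 + \frac{2 N}{69 + N}$ ($a{\left(N \right)} = -4 + \frac{N + N}{N + 69} = -4 + \frac{2 N}{69 + N}$)
$\left(z{\left(102 \right)} + a{\left(49 \right)}\right) \left(-10961 + 6499\right) = \left(- \frac{34}{102} + \frac{2 \left(-138 - 49\right)}{69 + 49}\right) \left(-10961 + 6499\right) = \left(\left(-34\right) \frac{1}{102} + \frac{2 \left(-138 - 49\right)}{118}\right) \left(-4462\right) = \left(- \frac{1}{3} + 2 \cdot \frac{1}{118} \left(-187\right)\right) \left(-4462\right) = \left(- \frac{1}{3} - \frac{187}{59}\right) \left(-4462\right) = \left(- \frac{620}{177}\right) \left(-4462\right) = \frac{2766440}{177}$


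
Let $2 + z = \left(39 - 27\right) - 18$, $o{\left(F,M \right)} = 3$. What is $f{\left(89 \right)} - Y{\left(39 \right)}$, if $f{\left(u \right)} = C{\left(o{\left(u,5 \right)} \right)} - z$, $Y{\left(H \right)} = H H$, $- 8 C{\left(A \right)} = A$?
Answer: $- \frac{12107}{8} \approx -1513.4$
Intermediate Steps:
$C{\left(A \right)} = - \frac{A}{8}$
$Y{\left(H \right)} = H^{2}$
$z = -8$ ($z = -2 + \left(\left(39 - 27\right) - 18\right) = -2 + \left(12 - 18\right) = -2 - 6 = -8$)
$f{\left(u \right)} = \frac{61}{8}$ ($f{\left(u \right)} = \left(- \frac{1}{8}\right) 3 - -8 = - \frac{3}{8} + 8 = \frac{61}{8}$)
$f{\left(89 \right)} - Y{\left(39 \right)} = \frac{61}{8} - 39^{2} = \frac{61}{8} - 1521 = - \frac{12107}{8}$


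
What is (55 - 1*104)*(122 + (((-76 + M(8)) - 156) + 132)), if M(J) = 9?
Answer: -1519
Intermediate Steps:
(55 - 1*104)*(122 + (((-76 + M(8)) - 156) + 132)) = (55 - 1*104)*(122 + (((-76 + 9) - 156) + 132)) = (55 - 104)*(122 + ((-67 - 156) + 132)) = -49*(122 + (-223 + 132)) = -49*(122 - 91) = -49*31 = -1519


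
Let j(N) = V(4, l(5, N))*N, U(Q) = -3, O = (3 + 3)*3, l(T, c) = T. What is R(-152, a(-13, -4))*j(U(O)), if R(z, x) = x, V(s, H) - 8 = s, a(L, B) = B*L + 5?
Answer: -2052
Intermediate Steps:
a(L, B) = 5 + B*L
O = 18 (O = 6*3 = 18)
V(s, H) = 8 + s
j(N) = 12*N (j(N) = (8 + 4)*N = 12*N)
R(-152, a(-13, -4))*j(U(O)) = (5 - 4*(-13))*(12*(-3)) = (5 + 52)*(-36) = 57*(-36) = -2052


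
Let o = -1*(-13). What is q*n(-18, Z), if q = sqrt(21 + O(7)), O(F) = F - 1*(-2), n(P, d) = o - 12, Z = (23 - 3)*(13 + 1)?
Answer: sqrt(30) ≈ 5.4772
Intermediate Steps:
Z = 280 (Z = 20*14 = 280)
o = 13
n(P, d) = 1 (n(P, d) = 13 - 12 = 1)
O(F) = 2 + F (O(F) = F + 2 = 2 + F)
q = sqrt(30) (q = sqrt(21 + (2 + 7)) = sqrt(21 + 9) = sqrt(30) ≈ 5.4772)
q*n(-18, Z) = sqrt(30)*1 = sqrt(30)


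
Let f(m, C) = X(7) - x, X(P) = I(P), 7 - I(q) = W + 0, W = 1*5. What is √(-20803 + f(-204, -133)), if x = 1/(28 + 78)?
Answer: I*√233720142/106 ≈ 144.23*I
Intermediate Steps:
W = 5
x = 1/106 ≈ 0.0094340
I(q) = 2 (I(q) = 7 - (5 + 0) = 7 - 1*5 = 7 - 5 = 2)
X(P) = 2
f(m, C) = 211/106 (f(m, C) = 2 - 1*1/106 = 2 - 1/106 = 211/106)
√(-20803 + f(-204, -133)) = √(-20803 + 211/106) = √(-2204907/106) = I*√233720142/106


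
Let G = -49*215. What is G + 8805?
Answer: -1730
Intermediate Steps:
G = -10535
G + 8805 = -10535 + 8805 = -1730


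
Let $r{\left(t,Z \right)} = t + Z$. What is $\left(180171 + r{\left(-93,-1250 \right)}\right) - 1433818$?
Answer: $-1254990$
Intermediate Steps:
$r{\left(t,Z \right)} = Z + t$
$\left(180171 + r{\left(-93,-1250 \right)}\right) - 1433818 = \left(180171 - 1343\right) - 1433818 = 178828 - 1433818 = -1254990$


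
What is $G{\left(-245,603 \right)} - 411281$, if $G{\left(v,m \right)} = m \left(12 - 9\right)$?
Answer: $-409472$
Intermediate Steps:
$G{\left(v,m \right)} = 3 m$ ($G{\left(v,m \right)} = m 3 = 3 m$)
$G{\left(-245,603 \right)} - 411281 = 3 \cdot 603 - 411281 = 1809 - 411281 = -409472$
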